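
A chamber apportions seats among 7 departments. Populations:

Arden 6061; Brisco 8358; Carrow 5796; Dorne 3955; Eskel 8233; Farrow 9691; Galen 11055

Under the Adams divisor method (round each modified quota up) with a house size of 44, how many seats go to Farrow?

8

Standard divisor 53149/44 ≈ 1207.932; standard quotas: Arden 5.018, Brisco 6.919, Carrow 4.798, Dorne 3.274, Eskel 6.816, Farrow 8.023, Galen 9.152.
Rounding up gives 6, 7, 5, 4, 7, 9, 10 = 48 seats, so the divisor must be adjusted.
With modified divisor 1350: modified quotas Arden 4.490, Brisco 6.191, Carrow 4.293, Dorne 2.930, Eskel 6.099, Farrow 7.179, Galen 8.189.
Rounding up: Arden 5, Brisco 7, Carrow 5, Dorne 3, Eskel 7, Farrow 8, Galen 9 (total 44).
Farrow receives 8.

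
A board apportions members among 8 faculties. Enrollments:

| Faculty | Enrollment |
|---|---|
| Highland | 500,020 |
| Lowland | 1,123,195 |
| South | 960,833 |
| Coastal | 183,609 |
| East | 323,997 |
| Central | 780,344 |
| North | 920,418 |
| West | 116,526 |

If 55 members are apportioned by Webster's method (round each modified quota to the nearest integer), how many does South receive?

11

Standard divisor 4908942/55 ≈ 89253.491; standard quotas: Highland 5.602, Lowland 12.584, South 10.765, Coastal 2.057, East 3.630, Central 8.743, North 10.312, West 1.306.
Rounding to the nearest integer gives 6, 13, 11, 2, 4, 9, 10, 1 = 56 seats, so the divisor must be adjusted.
With modified divisor 90400: modified quotas Highland 5.531, Lowland 12.425, South 10.629, Coastal 2.031, East 3.584, Central 8.632, North 10.182, West 1.289.
Rounding to the nearest integer: Highland 6, Lowland 12, South 11, Coastal 2, East 4, Central 9, North 10, West 1 (total 55).
South receives 11.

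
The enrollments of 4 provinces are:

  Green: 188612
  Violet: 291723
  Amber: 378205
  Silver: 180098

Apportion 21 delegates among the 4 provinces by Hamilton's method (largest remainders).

Total 1038638; standard divisor 1038638/21 ≈ 49458.952.
Standard quotas: Green 3.8135, Violet 5.8983, Amber 7.6468, Silver 3.6414.
Lower quotas: Green 3, Violet 5, Amber 7, Silver 3 (sum 18, leaving 3 seats).
Remainders in descending order: Violet 0.8983, Green 0.8135, Amber 0.6468, Silver 0.6414.
The surplus seats go to Violet, Green, Amber.

Green=4, Violet=6, Amber=8, Silver=3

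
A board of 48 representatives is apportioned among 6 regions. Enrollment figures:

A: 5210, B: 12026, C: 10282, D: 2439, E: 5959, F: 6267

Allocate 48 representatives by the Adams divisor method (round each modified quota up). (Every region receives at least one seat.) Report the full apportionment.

Standard divisor 42183/48 ≈ 878.812; standard quotas: A 5.928, B 13.684, C 11.700, D 2.775, E 6.781, F 7.131.
Rounding up gives 6, 14, 12, 3, 7, 8 = 50 seats, so the divisor must be adjusted.
With modified divisor 930: modified quotas A 5.602, B 12.931, C 11.056, D 2.623, E 6.408, F 6.739.
Rounding up: A 6, B 13, C 12, D 3, E 7, F 7 (total 48).

A=6, B=13, C=12, D=3, E=7, F=7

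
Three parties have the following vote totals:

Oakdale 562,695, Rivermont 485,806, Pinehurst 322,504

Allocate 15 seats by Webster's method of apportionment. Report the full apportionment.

Oakdale: 6, Rivermont: 5, Pinehurst: 4

Standard divisor 1371005/15 ≈ 91400.333; standard quotas: Oakdale 6.156, Rivermont 5.315, Pinehurst 3.528.
Rounding to the nearest integer gives Oakdale 6, Rivermont 5, Pinehurst 4 — total 15, matching the house size, so no adjustment is needed.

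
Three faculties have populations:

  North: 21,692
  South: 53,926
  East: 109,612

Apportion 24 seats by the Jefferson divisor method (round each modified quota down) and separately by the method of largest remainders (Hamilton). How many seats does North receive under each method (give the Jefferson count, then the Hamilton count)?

2 and 3

Jefferson: North 2, South 7, East 15.
Hamilton: North 3, South 7, East 14.
North gets 2 under Jefferson and 3 under Hamilton.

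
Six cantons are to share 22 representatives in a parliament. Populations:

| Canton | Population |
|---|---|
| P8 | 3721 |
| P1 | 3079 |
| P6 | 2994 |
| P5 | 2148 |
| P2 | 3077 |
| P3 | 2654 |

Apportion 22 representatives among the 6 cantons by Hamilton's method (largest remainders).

P8 4; P1 4; P6 4; P5 3; P2 4; P3 3

The standard divisor is 17673/22 ≈ 803.318.
Standard quotas: P8 4.632, P1 3.833, P6 3.727, P5 2.674, P2 3.830, P3 3.304.
Lower quotas: P8 4, P1 3, P6 3, P5 2, P2 3, P3 3 (sum 18, leaving 4 seats).
Remainders in descending order: P1 0.833, P2 0.830, P6 0.727, P5 0.674, P8 0.632, P3 0.304.
Largest remainders: P1, P2, P6, P5 receive the extra seats.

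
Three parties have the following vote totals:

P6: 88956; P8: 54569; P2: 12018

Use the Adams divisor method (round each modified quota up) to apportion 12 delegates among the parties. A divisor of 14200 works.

With modified divisor 14200: modified quotas P6 6.265, P8 3.843, P2 0.846.
Rounding up: P6 7, P8 4, P2 1 (total 12).

P6=7, P8=4, P2=1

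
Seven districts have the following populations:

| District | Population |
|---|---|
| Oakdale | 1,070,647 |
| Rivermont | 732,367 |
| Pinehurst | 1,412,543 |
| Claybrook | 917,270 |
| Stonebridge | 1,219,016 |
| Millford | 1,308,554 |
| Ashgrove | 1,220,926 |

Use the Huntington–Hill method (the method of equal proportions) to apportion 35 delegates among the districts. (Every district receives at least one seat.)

With divisor 222735: modified quotas Oakdale 4.807, Rivermont 3.288, Pinehurst 6.342, Claybrook 4.118, Stonebridge 5.473, Millford 5.875, Ashgrove 5.482.
Geometric-mean thresholds: Oakdale √(4·5)=4.472, Rivermont √(3·4)=3.464, Pinehurst √(6·7)=6.481, Claybrook √(4·5)=4.472, Stonebridge √(5·6)=5.477, Millford √(5·6)=5.477, Ashgrove √(5·6)=5.477.
Each quota rounded against its threshold gives Oakdale 5, Rivermont 3, Pinehurst 6, Claybrook 4, Stonebridge 5, Millford 6, Ashgrove 6 (total 35).

Oakdale 5, Rivermont 3, Pinehurst 6, Claybrook 4, Stonebridge 5, Millford 6, Ashgrove 6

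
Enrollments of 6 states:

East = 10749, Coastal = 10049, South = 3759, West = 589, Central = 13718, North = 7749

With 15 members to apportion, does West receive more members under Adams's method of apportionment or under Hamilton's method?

Adams

Adams: East 3, Coastal 3, South 1, West 1, Central 4, North 3.
Hamilton: East 4, Coastal 3, South 1, West 0, Central 4, North 3.
West gets 1 under Adams and 0 under Hamilton.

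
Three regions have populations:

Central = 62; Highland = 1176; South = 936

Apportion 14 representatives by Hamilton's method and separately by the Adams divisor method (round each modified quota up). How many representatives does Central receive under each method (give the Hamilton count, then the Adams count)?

0 and 1

Hamilton: Central 0, Highland 8, South 6.
Adams: Central 1, Highland 7, South 6.
Central gets 0 under Hamilton and 1 under Adams.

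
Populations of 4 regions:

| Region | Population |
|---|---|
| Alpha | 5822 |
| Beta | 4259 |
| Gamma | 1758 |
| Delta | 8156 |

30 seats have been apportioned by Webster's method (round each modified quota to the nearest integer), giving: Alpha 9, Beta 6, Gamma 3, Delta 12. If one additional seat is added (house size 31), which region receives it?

Priority for the next seat is population ÷ (current seats + 0.5).
Priorities: Alpha 612.842, Beta 655.231, Gamma 502.286, Delta 652.480.
Highest priority: Beta.

Beta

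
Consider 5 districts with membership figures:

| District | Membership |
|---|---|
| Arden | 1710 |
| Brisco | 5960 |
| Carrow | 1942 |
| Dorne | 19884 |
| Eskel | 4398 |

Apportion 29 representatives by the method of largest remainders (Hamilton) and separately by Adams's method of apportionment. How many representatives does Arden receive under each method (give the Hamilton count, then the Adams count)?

Hamilton: Arden 1, Brisco 5, Carrow 2, Dorne 17, Eskel 4.
Adams: Arden 2, Brisco 5, Carrow 2, Dorne 16, Eskel 4.
Arden gets 1 under Hamilton and 2 under Adams.

1 and 2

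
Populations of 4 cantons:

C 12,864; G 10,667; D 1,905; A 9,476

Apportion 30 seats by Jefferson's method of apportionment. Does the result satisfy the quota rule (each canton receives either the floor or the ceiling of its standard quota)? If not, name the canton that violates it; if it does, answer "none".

none

Standard quotas: C 11.054, G 9.166, D 1.637, A 8.143.
Jefferson allocation: C 12, G 9, D 1, A 8.
Every allocation lies between the lower and upper quota.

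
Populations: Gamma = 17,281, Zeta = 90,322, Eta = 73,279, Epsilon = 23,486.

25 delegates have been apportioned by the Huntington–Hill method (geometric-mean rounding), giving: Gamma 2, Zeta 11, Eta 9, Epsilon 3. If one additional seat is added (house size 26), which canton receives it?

Zeta

Priority for the next seat is population ÷ (√(s·(s+1))).
Priorities: Gamma 7054.939, Zeta 7861.521, Eta 7724.285, Epsilon 6779.824.
Highest priority: Zeta.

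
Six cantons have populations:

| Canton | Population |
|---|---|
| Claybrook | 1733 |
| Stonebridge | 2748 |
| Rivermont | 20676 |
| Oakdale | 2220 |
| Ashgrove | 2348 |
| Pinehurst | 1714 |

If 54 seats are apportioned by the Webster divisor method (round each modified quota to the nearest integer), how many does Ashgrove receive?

4

Standard divisor 31439/54 ≈ 582.204; standard quotas: Claybrook 2.977, Stonebridge 4.720, Rivermont 35.513, Oakdale 3.813, Ashgrove 4.033, Pinehurst 2.944.
Rounding to the nearest integer gives 3, 5, 36, 4, 4, 3 = 55 seats, so the divisor must be adjusted.
With modified divisor 590: modified quotas Claybrook 2.937, Stonebridge 4.658, Rivermont 35.044, Oakdale 3.763, Ashgrove 3.980, Pinehurst 2.905.
Rounding to the nearest integer: Claybrook 3, Stonebridge 5, Rivermont 35, Oakdale 4, Ashgrove 4, Pinehurst 3 (total 54).
Ashgrove receives 4.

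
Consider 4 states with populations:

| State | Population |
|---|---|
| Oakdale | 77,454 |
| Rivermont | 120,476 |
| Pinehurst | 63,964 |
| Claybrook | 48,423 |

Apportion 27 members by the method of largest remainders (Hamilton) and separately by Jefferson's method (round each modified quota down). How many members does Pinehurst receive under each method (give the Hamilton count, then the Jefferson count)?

6 and 5

Hamilton: Oakdale 7, Rivermont 10, Pinehurst 6, Claybrook 4.
Jefferson: Oakdale 7, Rivermont 11, Pinehurst 5, Claybrook 4.
Pinehurst gets 6 under Hamilton and 5 under Jefferson.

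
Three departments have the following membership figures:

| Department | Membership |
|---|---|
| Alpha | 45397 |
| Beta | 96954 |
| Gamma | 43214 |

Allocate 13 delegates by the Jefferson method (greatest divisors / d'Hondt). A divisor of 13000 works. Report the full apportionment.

With modified divisor 13000: modified quotas Alpha 3.492, Beta 7.458, Gamma 3.324.
Rounding down: Alpha 3, Beta 7, Gamma 3 (total 13).

Alpha=3; Beta=7; Gamma=3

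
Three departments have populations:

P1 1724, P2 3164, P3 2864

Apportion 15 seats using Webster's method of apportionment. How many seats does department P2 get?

6

Standard divisor 7752/15 ≈ 516.8; standard quotas: P1 3.336, P2 6.122, P3 5.542.
Rounding to the nearest integer gives P1 3, P2 6, P3 6 — total 15, matching the house size, so no adjustment is needed.
P2 receives 6.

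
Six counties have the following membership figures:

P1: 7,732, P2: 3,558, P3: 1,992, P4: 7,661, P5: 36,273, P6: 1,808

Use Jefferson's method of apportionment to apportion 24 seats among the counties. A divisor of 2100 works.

P1: 3, P2: 1, P3: 0, P4: 3, P5: 17, P6: 0

With modified divisor 2100: modified quotas P1 3.682, P2 1.694, P3 0.949, P4 3.648, P5 17.273, P6 0.861.
Rounding down: P1 3, P2 1, P3 0, P4 3, P5 17, P6 0 (total 24).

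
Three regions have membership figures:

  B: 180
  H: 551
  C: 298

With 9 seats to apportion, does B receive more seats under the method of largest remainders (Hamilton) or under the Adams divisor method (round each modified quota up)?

Hamilton: B 1, H 5, C 3.
Adams: B 2, H 4, C 3.
B gets 1 under Hamilton and 2 under Adams.

Adams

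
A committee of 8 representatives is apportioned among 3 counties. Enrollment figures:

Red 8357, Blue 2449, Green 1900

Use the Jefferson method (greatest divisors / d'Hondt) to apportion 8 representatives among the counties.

Red 6, Blue 1, Green 1

Standard divisor 12706/8 ≈ 1588.25; standard quotas: Red 5.262, Blue 1.542, Green 1.196.
Rounding down gives 5, 1, 1 = 7 seats, so the divisor must be adjusted.
With modified divisor 1300: modified quotas Red 6.428, Blue 1.884, Green 1.462.
Rounding down: Red 6, Blue 1, Green 1 (total 8).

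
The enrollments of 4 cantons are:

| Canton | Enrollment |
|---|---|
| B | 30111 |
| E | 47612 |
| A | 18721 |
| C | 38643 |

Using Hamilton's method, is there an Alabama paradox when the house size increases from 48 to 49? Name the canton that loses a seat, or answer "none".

At 48 seats: B 11, E 17, A 6, C 14.
At 49 seats: B 11, E 17, A 7, C 14.
No canton's allocation decreased.

none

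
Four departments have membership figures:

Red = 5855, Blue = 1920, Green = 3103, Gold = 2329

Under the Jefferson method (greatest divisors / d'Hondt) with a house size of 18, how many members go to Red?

Standard divisor 13207/18 ≈ 733.722; standard quotas: Red 7.980, Blue 2.617, Green 4.229, Gold 3.174.
Rounding down gives 7, 2, 4, 3 = 16 seats, so the divisor must be adjusted.
With modified divisor 645: modified quotas Red 9.078, Blue 2.977, Green 4.811, Gold 3.611.
Rounding down: Red 9, Blue 2, Green 4, Gold 3 (total 18).
Red receives 9.

9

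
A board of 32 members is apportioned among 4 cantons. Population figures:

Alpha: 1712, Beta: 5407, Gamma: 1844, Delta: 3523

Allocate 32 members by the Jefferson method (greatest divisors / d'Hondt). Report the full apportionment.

Alpha: 4, Beta: 14, Gamma: 5, Delta: 9

Standard divisor 12486/32 ≈ 390.188; standard quotas: Alpha 4.388, Beta 13.857, Gamma 4.726, Delta 9.029.
Rounding down gives 4, 13, 4, 9 = 30 seats, so the divisor must be adjusted.
With modified divisor 365: modified quotas Alpha 4.690, Beta 14.814, Gamma 5.052, Delta 9.652.
Rounding down: Alpha 4, Beta 14, Gamma 5, Delta 9 (total 32).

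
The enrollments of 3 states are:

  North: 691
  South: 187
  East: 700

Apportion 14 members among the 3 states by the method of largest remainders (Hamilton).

North=6, South=2, East=6

Total 1578; standard divisor 1578/14 ≈ 112.714.
Standard quotas: North 6.131, South 1.659, East 6.210.
Lower quotas: North 6, South 1, East 6 (sum 13, leaving 1 seat).
Remainders in descending order: South 0.659, East 0.210, North 0.131.
The surplus seat goes to South.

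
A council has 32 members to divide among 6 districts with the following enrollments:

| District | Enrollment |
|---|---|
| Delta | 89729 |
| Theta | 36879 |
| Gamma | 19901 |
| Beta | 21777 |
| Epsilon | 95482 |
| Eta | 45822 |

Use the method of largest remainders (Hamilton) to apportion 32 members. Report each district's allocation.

Delta 9, Theta 4, Gamma 2, Beta 2, Epsilon 10, Eta 5

Total 309590; standard divisor 309590/32 ≈ 9674.688.
Standard quotas: Delta 9.2746, Theta 3.8119, Gamma 2.0570, Beta 2.2509, Epsilon 9.8693, Eta 4.7363.
Lower quotas: Delta 9, Theta 3, Gamma 2, Beta 2, Epsilon 9, Eta 4 (sum 29, leaving 3 seats).
Remainders in descending order: Epsilon 0.8693, Theta 0.8119, Eta 0.7363, Delta 0.2746, Beta 0.2509, Gamma 0.0570.
Largest remainders: Epsilon, Theta, Eta receive the extra seats.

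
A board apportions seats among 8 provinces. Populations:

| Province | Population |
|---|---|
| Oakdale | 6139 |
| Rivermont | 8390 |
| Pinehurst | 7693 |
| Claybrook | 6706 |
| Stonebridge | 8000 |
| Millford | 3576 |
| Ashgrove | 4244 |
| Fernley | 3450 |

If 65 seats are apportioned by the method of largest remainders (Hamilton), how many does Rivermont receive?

Standard divisor: 48198 ÷ 65 ≈ 741.508.
Standard quotas: Oakdale 8.2791, Rivermont 11.3148, Pinehurst 10.3748, Claybrook 9.0437, Stonebridge 10.7888, Millford 4.8226, Ashgrove 5.7235, Fernley 4.6527.
Lower quotas: Oakdale 8, Rivermont 11, Pinehurst 10, Claybrook 9, Stonebridge 10, Millford 4, Ashgrove 5, Fernley 4 (sum 61, leaving 4 seats).
Remainders in descending order: Millford 0.8226, Stonebridge 0.7888, Ashgrove 0.7235, Fernley 0.6527, Pinehurst 0.3748, Rivermont 0.3148, Oakdale 0.2791, Claybrook 0.0437.
The surplus seats go to Millford, Stonebridge, Ashgrove, Fernley.
Rivermont receives 11.

11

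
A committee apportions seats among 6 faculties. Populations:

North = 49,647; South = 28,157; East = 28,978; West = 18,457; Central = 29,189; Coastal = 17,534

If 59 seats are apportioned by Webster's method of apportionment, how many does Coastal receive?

6

Standard divisor 171962/59 ≈ 2914.61; standard quotas: North 17.034, South 9.661, East 9.942, West 6.333, Central 10.015, Coastal 6.016.
Rounding to the nearest integer gives North 17, South 10, East 10, West 6, Central 10, Coastal 6 — total 59, matching the house size, so no adjustment is needed.
Coastal receives 6.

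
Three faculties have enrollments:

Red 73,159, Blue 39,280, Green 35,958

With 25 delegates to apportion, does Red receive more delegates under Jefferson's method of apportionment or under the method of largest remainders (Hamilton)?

Jefferson: Red 13, Blue 6, Green 6.
Hamilton: Red 12, Blue 7, Green 6.
Red gets 13 under Jefferson and 12 under Hamilton.

Jefferson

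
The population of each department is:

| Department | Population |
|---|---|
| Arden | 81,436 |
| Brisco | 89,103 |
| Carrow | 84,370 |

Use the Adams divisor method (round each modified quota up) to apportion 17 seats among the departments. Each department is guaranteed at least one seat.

Arden 5; Brisco 6; Carrow 6

Standard divisor 254909/17 ≈ 14994.647; standard quotas: Arden 5.431, Brisco 5.942, Carrow 5.627.
Rounding up gives 6, 6, 6 = 18 seats, so the divisor must be adjusted.
With modified divisor 16600: modified quotas Arden 4.906, Brisco 5.368, Carrow 5.083.
Rounding up: Arden 5, Brisco 6, Carrow 6 (total 17).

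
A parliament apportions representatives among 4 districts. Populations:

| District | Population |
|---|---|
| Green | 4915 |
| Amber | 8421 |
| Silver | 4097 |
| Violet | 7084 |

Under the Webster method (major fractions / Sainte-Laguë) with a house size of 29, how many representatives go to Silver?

Standard divisor 24517/29 ≈ 845.414; standard quotas: Green 5.814, Amber 9.961, Silver 4.846, Violet 8.379.
Rounding to the nearest integer gives Green 6, Amber 10, Silver 5, Violet 8 — total 29, matching the house size, so no adjustment is needed.
Silver receives 5.

5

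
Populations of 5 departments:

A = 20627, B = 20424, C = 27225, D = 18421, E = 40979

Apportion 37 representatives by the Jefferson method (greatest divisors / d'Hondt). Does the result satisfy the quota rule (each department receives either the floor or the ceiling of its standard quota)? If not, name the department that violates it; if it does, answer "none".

none

Standard quotas: A 5.978, B 5.919, C 7.890, D 5.338, E 11.876.
Jefferson allocation: A 6, B 6, C 8, D 5, E 12.
Every allocation lies between the lower and upper quota.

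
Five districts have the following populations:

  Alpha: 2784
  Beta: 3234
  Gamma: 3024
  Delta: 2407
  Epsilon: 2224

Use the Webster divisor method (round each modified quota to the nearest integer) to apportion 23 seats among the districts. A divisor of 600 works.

Alpha 5, Beta 5, Gamma 5, Delta 4, Epsilon 4

With modified divisor 600: modified quotas Alpha 4.640, Beta 5.390, Gamma 5.040, Delta 4.012, Epsilon 3.707.
Rounding to the nearest integer: Alpha 5, Beta 5, Gamma 5, Delta 4, Epsilon 4 (total 23).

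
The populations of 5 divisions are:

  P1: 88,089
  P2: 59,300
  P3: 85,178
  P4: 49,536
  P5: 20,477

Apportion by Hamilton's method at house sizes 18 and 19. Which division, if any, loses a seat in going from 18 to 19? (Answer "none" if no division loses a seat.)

none

At 18 seats: P1 5, P2 4, P3 5, P4 3, P5 1.
At 19 seats: P1 6, P2 4, P3 5, P4 3, P5 1.
No division's allocation decreased.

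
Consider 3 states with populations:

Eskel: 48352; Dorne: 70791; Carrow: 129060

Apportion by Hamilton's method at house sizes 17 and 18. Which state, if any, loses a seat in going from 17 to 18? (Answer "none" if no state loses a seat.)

At 17 seats: Eskel 3, Dorne 5, Carrow 9.
At 18 seats: Eskel 4, Dorne 5, Carrow 9.
No state's allocation decreased.

none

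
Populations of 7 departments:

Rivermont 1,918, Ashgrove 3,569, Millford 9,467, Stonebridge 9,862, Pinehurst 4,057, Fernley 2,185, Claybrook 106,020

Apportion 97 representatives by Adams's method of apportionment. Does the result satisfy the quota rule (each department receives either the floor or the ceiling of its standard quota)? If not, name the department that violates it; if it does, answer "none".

Claybrook

Standard quotas: Rivermont 1.357, Ashgrove 2.526, Millford 6.699, Stonebridge 6.979, Pinehurst 2.871, Fernley 1.546, Claybrook 75.023.
Adams allocation: Rivermont 2, Ashgrove 3, Millford 7, Stonebridge 7, Pinehurst 3, Fernley 2, Claybrook 73.
Claybrook has quota 75.023 (lower 75, upper 76) but receives 73 — outside the quota interval.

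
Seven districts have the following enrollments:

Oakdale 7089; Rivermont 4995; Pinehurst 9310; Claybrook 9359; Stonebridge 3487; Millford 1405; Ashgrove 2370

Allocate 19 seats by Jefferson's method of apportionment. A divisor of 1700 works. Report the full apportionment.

Oakdale 4, Rivermont 2, Pinehurst 5, Claybrook 5, Stonebridge 2, Millford 0, Ashgrove 1

With modified divisor 1700: modified quotas Oakdale 4.170, Rivermont 2.938, Pinehurst 5.476, Claybrook 5.505, Stonebridge 2.051, Millford 0.826, Ashgrove 1.394.
Rounding down: Oakdale 4, Rivermont 2, Pinehurst 5, Claybrook 5, Stonebridge 2, Millford 0, Ashgrove 1 (total 19).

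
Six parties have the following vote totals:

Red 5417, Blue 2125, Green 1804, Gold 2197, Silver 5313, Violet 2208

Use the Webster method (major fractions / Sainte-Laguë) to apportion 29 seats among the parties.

Standard divisor 19064/29 ≈ 657.379; standard quotas: Red 8.240, Blue 3.233, Green 2.744, Gold 3.342, Silver 8.082, Violet 3.359.
Rounding to the nearest integer gives 8, 3, 3, 3, 8, 3 = 28 seats, so the divisor must be adjusted.
With modified divisor 635.36: modified quotas Red 8.526, Blue 3.345, Green 2.839, Gold 3.458, Silver 8.362, Violet 3.475.
Rounding to the nearest integer: Red 9, Blue 3, Green 3, Gold 3, Silver 8, Violet 3 (total 29).

Red: 9, Blue: 3, Green: 3, Gold: 3, Silver: 8, Violet: 3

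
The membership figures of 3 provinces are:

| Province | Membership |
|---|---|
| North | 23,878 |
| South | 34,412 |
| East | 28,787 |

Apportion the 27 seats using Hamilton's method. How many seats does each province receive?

North 7; South 11; East 9

The standard divisor is 87077/27 ≈ 3225.074.
Standard quotas: North 7.4039, South 10.6701, East 8.9260.
Lower quotas: North 7, South 10, East 8 (sum 25, leaving 2 seats).
Remainders in descending order: East 0.9260, South 0.6701, North 0.4039.
The surplus seats go to East, South.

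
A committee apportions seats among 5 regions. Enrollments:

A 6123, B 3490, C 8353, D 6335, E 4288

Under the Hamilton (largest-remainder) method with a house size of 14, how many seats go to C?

Standard divisor: 28589 ÷ 14 ≈ 2042.071.
Standard quotas: A 2.9984, B 1.7090, C 4.0905, D 3.1022, E 2.0998.
Lower quotas: A 2, B 1, C 4, D 3, E 2 (sum 12, leaving 2 seats).
Remainders in descending order: A 0.9984, B 0.7090, D 0.1022, E 0.0998, C 0.0905.
Largest remainders: A, B receive the extra seats.
C receives 4.

4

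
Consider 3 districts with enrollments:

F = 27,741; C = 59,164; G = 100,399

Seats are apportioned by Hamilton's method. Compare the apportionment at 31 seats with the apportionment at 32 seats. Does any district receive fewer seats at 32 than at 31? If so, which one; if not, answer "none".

none

At 31 seats: F 4, C 10, G 17.
At 32 seats: F 5, C 10, G 17.
No district's allocation decreased.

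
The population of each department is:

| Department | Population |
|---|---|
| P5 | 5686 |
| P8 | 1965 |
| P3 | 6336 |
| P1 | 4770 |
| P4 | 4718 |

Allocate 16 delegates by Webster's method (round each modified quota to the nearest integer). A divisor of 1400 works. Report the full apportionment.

With modified divisor 1400: modified quotas P5 4.061, P8 1.404, P3 4.526, P1 3.407, P4 3.370.
Rounding to the nearest integer: P5 4, P8 1, P3 5, P1 3, P4 3 (total 16).

P5 4, P8 1, P3 5, P1 3, P4 3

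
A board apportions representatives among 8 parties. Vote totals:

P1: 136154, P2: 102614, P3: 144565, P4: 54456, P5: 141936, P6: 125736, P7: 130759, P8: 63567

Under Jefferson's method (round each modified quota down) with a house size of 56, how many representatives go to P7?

8

Standard divisor 899787/56 ≈ 16067.625; standard quotas: P1 8.474, P2 6.386, P3 8.997, P4 3.389, P5 8.834, P6 7.825, P7 8.138, P8 3.956.
Rounding down gives 8, 6, 8, 3, 8, 7, 8, 3 = 51 seats, so the divisor must be adjusted.
With modified divisor 14900: modified quotas P1 9.138, P2 6.887, P3 9.702, P4 3.655, P5 9.526, P6 8.439, P7 8.776, P8 4.266.
Rounding down: P1 9, P2 6, P3 9, P4 3, P5 9, P6 8, P7 8, P8 4 (total 56).
P7 receives 8.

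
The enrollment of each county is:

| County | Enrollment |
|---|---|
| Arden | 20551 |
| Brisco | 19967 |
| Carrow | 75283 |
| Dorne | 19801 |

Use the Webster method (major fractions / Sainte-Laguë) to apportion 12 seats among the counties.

Standard divisor 135602/12 ≈ 11300.167; standard quotas: Arden 1.819, Brisco 1.767, Carrow 6.662, Dorne 1.752.
Rounding to the nearest integer gives 2, 2, 7, 2 = 13 seats, so the divisor must be adjusted.
With modified divisor 12400: modified quotas Arden 1.657, Brisco 1.610, Carrow 6.071, Dorne 1.597.
Rounding to the nearest integer: Arden 2, Brisco 2, Carrow 6, Dorne 2 (total 12).

Arden: 2, Brisco: 2, Carrow: 6, Dorne: 2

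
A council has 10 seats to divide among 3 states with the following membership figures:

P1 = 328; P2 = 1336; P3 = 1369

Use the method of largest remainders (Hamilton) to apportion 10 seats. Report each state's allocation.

Standard divisor: 3033 ÷ 10 ≈ 303.3.
Standard quotas: P1 1.081, P2 4.405, P3 4.514.
Lower quotas: P1 1, P2 4, P3 4 (sum 9, leaving 1 seat).
Remainders in descending order: P3 0.514, P2 0.405, P1 0.081.
The surplus seat goes to P3.

P1=1, P2=4, P3=5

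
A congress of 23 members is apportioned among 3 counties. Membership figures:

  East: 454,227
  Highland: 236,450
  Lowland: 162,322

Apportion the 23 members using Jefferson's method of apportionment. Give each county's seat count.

Standard divisor 852999/23 ≈ 37086.913; standard quotas: East 12.248, Highland 6.376, Lowland 4.377.
Rounding down gives 12, 6, 4 = 22 seats, so the divisor must be adjusted.
With modified divisor 34400: modified quotas East 13.204, Highland 6.874, Lowland 4.719.
Rounding down: East 13, Highland 6, Lowland 4 (total 23).

East=13, Highland=6, Lowland=4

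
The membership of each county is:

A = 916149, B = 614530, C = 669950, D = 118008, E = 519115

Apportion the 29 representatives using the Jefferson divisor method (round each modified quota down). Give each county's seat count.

A=10; B=6; C=7; D=1; E=5

Standard divisor 2837752/29 ≈ 97853.517; standard quotas: A 9.362, B 6.280, C 6.846, D 1.206, E 5.305.
Rounding down gives 9, 6, 6, 1, 5 = 27 seats, so the divisor must be adjusted.
With modified divisor 89700: modified quotas A 10.213, B 6.851, C 7.469, D 1.316, E 5.787.
Rounding down: A 10, B 6, C 7, D 1, E 5 (total 29).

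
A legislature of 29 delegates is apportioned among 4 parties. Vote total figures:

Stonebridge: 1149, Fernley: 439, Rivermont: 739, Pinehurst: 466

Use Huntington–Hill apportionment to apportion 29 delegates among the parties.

Stonebridge 12, Fernley 4, Rivermont 8, Pinehurst 5

With divisor 98.5: modified quotas Stonebridge 11.665, Fernley 4.457, Rivermont 7.503, Pinehurst 4.731.
Geometric-mean thresholds: Stonebridge √(11·12)=11.489, Fernley √(4·5)=4.472, Rivermont √(7·8)=7.483, Pinehurst √(4·5)=4.472.
Each quota rounded against its threshold gives Stonebridge 12, Fernley 4, Rivermont 8, Pinehurst 5 (total 29).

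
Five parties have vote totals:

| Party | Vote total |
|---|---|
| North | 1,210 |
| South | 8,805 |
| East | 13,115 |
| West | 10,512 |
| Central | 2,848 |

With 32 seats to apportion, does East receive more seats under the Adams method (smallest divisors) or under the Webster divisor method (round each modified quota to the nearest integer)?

Webster

Adams: North 1, South 8, East 11, West 9, Central 3.
Webster: North 1, South 8, East 12, West 9, Central 2.
East gets 11 under Adams and 12 under Webster.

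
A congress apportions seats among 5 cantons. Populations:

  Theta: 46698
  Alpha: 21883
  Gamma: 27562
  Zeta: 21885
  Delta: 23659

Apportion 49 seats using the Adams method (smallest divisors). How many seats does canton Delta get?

Standard divisor 141687/49 ≈ 2891.571; standard quotas: Theta 16.150, Alpha 7.568, Gamma 9.532, Zeta 7.569, Delta 8.182.
Rounding up gives 17, 8, 10, 8, 9 = 52 seats, so the divisor must be adjusted.
With modified divisor 3100: modified quotas Theta 15.064, Alpha 7.059, Gamma 8.891, Zeta 7.060, Delta 7.632.
Rounding up: Theta 16, Alpha 8, Gamma 9, Zeta 8, Delta 8 (total 49).
Delta receives 8.

8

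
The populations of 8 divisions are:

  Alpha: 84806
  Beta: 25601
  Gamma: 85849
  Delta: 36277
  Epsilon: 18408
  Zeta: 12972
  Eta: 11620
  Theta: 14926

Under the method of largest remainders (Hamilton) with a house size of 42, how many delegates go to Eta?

Total 290459; standard divisor 290459/42 ≈ 6915.69.
Standard quotas: Alpha 12.2628, Beta 3.7019, Gamma 12.4137, Delta 5.2456, Epsilon 2.6618, Zeta 1.8757, Eta 1.6802, Theta 2.1583.
Lower quotas: Alpha 12, Beta 3, Gamma 12, Delta 5, Epsilon 2, Zeta 1, Eta 1, Theta 2 (sum 38, leaving 4 seats).
Remainders in descending order: Zeta 0.8757, Beta 0.7019, Eta 0.6802, Epsilon 0.6618, Gamma 0.4137, Alpha 0.2628, Delta 0.2456, Theta 0.1583.
Largest remainders: Zeta, Beta, Eta, Epsilon receive the extra seats.
Eta receives 2.

2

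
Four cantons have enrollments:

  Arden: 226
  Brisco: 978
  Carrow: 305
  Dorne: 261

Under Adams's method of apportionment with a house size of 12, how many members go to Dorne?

2

Standard divisor 1770/12 ≈ 147.5; standard quotas: Arden 1.532, Brisco 6.631, Carrow 2.068, Dorne 1.769.
Rounding up gives 2, 7, 3, 2 = 14 seats, so the divisor must be adjusted.
With modified divisor 180: modified quotas Arden 1.256, Brisco 5.433, Carrow 1.694, Dorne 1.450.
Rounding up: Arden 2, Brisco 6, Carrow 2, Dorne 2 (total 12).
Dorne receives 2.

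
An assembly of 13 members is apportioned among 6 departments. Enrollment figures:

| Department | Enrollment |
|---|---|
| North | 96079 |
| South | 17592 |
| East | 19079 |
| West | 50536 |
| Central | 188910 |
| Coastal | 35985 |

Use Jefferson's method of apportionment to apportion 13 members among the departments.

Standard divisor 408181/13 ≈ 31398.538; standard quotas: North 3.060, South 0.560, East 0.608, West 1.610, Central 6.017, Coastal 1.146.
Rounding down gives 3, 0, 0, 1, 6, 1 = 11 seats, so the divisor must be adjusted.
With modified divisor 24600: modified quotas North 3.906, South 0.715, East 0.776, West 2.054, Central 7.679, Coastal 1.463.
Rounding down: North 3, South 0, East 0, West 2, Central 7, Coastal 1 (total 13).

North: 3, South: 0, East: 0, West: 2, Central: 7, Coastal: 1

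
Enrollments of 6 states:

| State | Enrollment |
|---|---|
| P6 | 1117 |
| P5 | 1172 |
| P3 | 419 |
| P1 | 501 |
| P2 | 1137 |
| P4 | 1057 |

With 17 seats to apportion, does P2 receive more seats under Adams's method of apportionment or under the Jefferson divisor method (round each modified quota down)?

Jefferson

Adams: P6 3, P5 4, P3 2, P1 2, P2 3, P4 3.
Jefferson: P6 4, P5 4, P3 1, P1 1, P2 4, P4 3.
P2 gets 3 under Adams and 4 under Jefferson.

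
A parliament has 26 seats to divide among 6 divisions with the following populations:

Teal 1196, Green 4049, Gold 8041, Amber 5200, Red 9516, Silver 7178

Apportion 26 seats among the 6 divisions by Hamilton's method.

Standard divisor: 35180 ÷ 26 ≈ 1353.077.
Standard quotas: Teal 0.8839, Green 2.9924, Gold 5.9428, Amber 3.8431, Red 7.0329, Silver 5.3049.
Lower quotas: Teal 0, Green 2, Gold 5, Amber 3, Red 7, Silver 5 (sum 22, leaving 4 seats).
Remainders in descending order: Green 0.9924, Gold 0.9428, Teal 0.8839, Amber 0.8431, Silver 0.3049, Red 0.0329.
The surplus seats go to Green, Gold, Teal, Amber.

Teal=1; Green=3; Gold=6; Amber=4; Red=7; Silver=5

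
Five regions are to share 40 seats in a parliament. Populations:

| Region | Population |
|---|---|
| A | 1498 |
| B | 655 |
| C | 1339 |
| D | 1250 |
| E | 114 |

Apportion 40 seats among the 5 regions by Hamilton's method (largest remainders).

The standard divisor is 4856/40 ≈ 121.4.
Standard quotas: A 12.339, B 5.395, C 11.030, D 10.297, E 0.939.
Lower quotas: A 12, B 5, C 11, D 10, E 0 (sum 38, leaving 2 seats).
Remainders in descending order: E 0.939, B 0.395, A 0.339, D 0.297, C 0.030.
The surplus seats go to E, B.

A=12, B=6, C=11, D=10, E=1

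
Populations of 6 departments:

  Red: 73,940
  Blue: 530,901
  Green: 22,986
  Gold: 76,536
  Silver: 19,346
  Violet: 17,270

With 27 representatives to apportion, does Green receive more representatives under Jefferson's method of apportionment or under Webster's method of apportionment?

Webster

Jefferson: Red 3, Blue 21, Green 0, Gold 3, Silver 0, Violet 0.
Webster: Red 3, Blue 18, Green 1, Gold 3, Silver 1, Violet 1.
Green gets 0 under Jefferson and 1 under Webster.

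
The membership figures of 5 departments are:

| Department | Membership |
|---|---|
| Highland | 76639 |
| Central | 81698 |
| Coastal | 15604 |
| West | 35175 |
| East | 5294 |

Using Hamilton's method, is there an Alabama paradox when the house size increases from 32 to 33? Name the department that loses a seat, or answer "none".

At 32 seats: Highland 12, Central 12, Coastal 2, West 5, East 1.
At 33 seats: Highland 12, Central 13, Coastal 2, West 5, East 1.
No department's allocation decreased.

none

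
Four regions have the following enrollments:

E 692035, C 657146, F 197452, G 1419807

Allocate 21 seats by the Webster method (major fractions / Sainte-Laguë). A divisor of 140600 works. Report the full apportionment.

E=5, C=5, F=1, G=10

With modified divisor 140600: modified quotas E 4.922, C 4.674, F 1.404, G 10.098.
Rounding to the nearest integer: E 5, C 5, F 1, G 10 (total 21).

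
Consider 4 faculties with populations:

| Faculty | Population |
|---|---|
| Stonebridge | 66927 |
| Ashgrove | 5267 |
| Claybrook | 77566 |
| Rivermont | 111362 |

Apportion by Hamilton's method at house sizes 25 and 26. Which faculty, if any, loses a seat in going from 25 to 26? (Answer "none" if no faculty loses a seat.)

At 25 seats: Stonebridge 6, Ashgrove 1, Claybrook 7, Rivermont 11.
At 26 seats: Stonebridge 7, Ashgrove 0, Claybrook 8, Rivermont 11.
Ashgrove drops from 1 to 0.

Ashgrove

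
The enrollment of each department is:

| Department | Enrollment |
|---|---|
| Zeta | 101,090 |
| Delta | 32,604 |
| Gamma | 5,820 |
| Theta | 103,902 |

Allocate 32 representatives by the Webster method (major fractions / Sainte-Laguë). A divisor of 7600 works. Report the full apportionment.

With modified divisor 7600: modified quotas Zeta 13.301, Delta 4.290, Gamma 0.766, Theta 13.671.
Rounding to the nearest integer: Zeta 13, Delta 4, Gamma 1, Theta 14 (total 32).

Zeta: 13, Delta: 4, Gamma: 1, Theta: 14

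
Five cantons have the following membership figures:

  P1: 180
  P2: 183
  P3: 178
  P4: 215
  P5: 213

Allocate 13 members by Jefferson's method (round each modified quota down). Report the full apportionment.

Standard divisor 969/13 ≈ 74.538; standard quotas: P1 2.415, P2 2.455, P3 2.388, P4 2.884, P5 2.858.
Rounding down gives 2, 2, 2, 2, 2 = 10 seats, so the divisor must be adjusted.
With modified divisor 60.5: modified quotas P1 2.975, P2 3.025, P3 2.942, P4 3.554, P5 3.521.
Rounding down: P1 2, P2 3, P3 2, P4 3, P5 3 (total 13).

P1: 2; P2: 3; P3: 2; P4: 3; P5: 3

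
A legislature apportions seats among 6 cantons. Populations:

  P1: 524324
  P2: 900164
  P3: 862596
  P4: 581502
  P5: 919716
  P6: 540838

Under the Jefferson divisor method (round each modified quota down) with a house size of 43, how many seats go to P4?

6

Standard divisor 4329140/43 ≈ 100677.674; standard quotas: P1 5.208, P2 8.941, P3 8.568, P4 5.776, P5 9.135, P6 5.372.
Rounding down gives 5, 8, 8, 5, 9, 5 = 40 seats, so the divisor must be adjusted.
With modified divisor 93900: modified quotas P1 5.584, P2 9.586, P3 9.186, P4 6.193, P5 9.795, P6 5.760.
Rounding down: P1 5, P2 9, P3 9, P4 6, P5 9, P6 5 (total 43).
P4 receives 6.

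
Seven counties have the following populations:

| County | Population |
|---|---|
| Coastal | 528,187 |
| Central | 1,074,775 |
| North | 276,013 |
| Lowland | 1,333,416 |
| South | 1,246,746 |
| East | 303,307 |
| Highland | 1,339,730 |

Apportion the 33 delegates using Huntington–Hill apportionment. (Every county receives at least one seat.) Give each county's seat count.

Coastal: 3; Central: 6; North: 2; Lowland: 7; South: 6; East: 2; Highland: 7

With divisor 193774: modified quotas Coastal 2.726, Central 5.547, North 1.424, Lowland 6.881, South 6.434, East 1.565, Highland 6.914.
Geometric-mean thresholds: Coastal √(2·3)=2.449, Central √(5·6)=5.477, North √(1·2)=1.414, Lowland √(6·7)=6.481, South √(6·7)=6.481, East √(1·2)=1.414, Highland √(6·7)=6.481.
Each quota rounded against its threshold gives Coastal 3, Central 6, North 2, Lowland 7, South 6, East 2, Highland 7 (total 33).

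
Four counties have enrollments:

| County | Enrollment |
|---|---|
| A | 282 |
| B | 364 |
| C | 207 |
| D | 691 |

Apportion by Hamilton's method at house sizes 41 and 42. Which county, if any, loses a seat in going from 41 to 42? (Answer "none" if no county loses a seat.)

At 41 seats: A 7, B 10, C 6, D 18.
At 42 seats: A 8, B 10, C 5, D 19.
C drops from 6 to 5.

C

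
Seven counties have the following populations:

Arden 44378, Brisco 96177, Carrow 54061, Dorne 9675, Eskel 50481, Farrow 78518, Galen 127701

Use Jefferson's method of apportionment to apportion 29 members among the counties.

Arden=3, Brisco=6, Carrow=3, Dorne=0, Eskel=3, Farrow=5, Galen=9

Standard divisor 460991/29 ≈ 15896.241; standard quotas: Arden 2.792, Brisco 6.050, Carrow 3.401, Dorne 0.609, Eskel 3.176, Farrow 4.939, Galen 8.033.
Rounding down gives 2, 6, 3, 0, 3, 4, 8 = 26 seats, so the divisor must be adjusted.
With modified divisor 14000: modified quotas Arden 3.170, Brisco 6.870, Carrow 3.861, Dorne 0.691, Eskel 3.606, Farrow 5.608, Galen 9.121.
Rounding down: Arden 3, Brisco 6, Carrow 3, Dorne 0, Eskel 3, Farrow 5, Galen 9 (total 29).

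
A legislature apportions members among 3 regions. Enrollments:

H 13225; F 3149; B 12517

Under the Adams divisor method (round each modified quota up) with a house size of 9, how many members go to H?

Standard divisor 28891/9 ≈ 3210.111; standard quotas: H 4.120, F 0.981, B 3.899.
Rounding up gives 5, 1, 4 = 10 seats, so the divisor must be adjusted.
With modified divisor 3700: modified quotas H 3.574, F 0.851, B 3.383.
Rounding up: H 4, F 1, B 4 (total 9).
H receives 4.

4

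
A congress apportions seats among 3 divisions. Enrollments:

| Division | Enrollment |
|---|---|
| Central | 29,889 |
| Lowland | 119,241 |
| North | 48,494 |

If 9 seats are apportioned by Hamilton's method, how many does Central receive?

1

The standard divisor is 197624/9 ≈ 21958.222.
Standard quotas: Central 1.3612, Lowland 5.4304, North 2.2085.
Lower quotas: Central 1, Lowland 5, North 2 (sum 8, leaving 1 seat).
Remainders in descending order: Lowland 0.4304, Central 0.3612, North 0.2085.
Largest remainder: Lowland receives the extra seat.
Central receives 1.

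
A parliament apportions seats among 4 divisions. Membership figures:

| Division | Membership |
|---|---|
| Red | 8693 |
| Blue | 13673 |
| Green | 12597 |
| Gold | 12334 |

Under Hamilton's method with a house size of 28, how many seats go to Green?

The standard divisor is 47297/28 ≈ 1689.179.
Standard quotas: Red 5.1463, Blue 8.0945, Green 7.4575, Gold 7.3018.
Lower quotas: Red 5, Blue 8, Green 7, Gold 7 (sum 27, leaving 1 seat).
Remainders in descending order: Green 0.4575, Gold 0.3018, Red 0.1463, Blue 0.0945.
Largest remainder: Green receives the extra seat.
Green receives 8.

8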